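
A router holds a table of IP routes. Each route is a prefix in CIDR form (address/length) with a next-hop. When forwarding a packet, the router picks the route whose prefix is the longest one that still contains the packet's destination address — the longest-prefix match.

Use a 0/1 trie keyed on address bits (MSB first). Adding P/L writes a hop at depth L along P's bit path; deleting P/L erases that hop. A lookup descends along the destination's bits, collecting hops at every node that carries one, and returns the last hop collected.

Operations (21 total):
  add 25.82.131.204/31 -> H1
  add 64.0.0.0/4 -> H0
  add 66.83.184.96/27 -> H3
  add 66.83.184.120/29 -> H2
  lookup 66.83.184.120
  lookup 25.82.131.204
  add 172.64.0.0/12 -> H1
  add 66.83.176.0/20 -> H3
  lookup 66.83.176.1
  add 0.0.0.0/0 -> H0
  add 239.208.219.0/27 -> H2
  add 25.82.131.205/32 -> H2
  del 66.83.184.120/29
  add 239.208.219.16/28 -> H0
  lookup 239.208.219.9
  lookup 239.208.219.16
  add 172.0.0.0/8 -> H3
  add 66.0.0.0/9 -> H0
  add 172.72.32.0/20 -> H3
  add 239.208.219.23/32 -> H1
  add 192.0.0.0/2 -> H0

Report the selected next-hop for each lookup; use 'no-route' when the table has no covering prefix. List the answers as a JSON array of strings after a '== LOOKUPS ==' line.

Trace:
  + 25.82.131.204/31 (H1) depth=31
  + 64.0.0.0/4 (H0) depth=4
  + 66.83.184.96/27 (H3) depth=27
  + 66.83.184.120/29 (H2) depth=29
  ? 66.83.184.120  path d0:-→d1:-→d2:-→d3:-→d4:H0→d5:-→d6:-→d7:-→d8:-→d9:-→d10:-→d11:-→d12:-→d13:-→d14:-→d15:-→d16:-→d17:-→d18:-→d19:-→d20:-→d21:-→d22:-→d23:-→d24:-→d25:-→d26:-→d27:H3→d28:-→d29:H2  best=H2
  ? 25.82.131.204  path d0:-→d1:-→d2:-→d3:-→d4:-→d5:-→d6:-→d7:-→d8:-→d9:-→d10:-→d11:-→d12:-→d13:-→d14:-→d15:-→d16:-→d17:-→d18:-→d19:-→d20:-→d21:-→d22:-→d23:-→d24:-→d25:-→d26:-→d27:-→d28:-→d29:-→d30:-→d31:H1  best=H1
  + 172.64.0.0/12 (H1) depth=12
  + 66.83.176.0/20 (H3) depth=20
  ? 66.83.176.1  path d0:-→d1:-→d2:-→d3:-→d4:H0→d5:-→d6:-→d7:-→d8:-→d9:-→d10:-→d11:-→d12:-→d13:-→d14:-→d15:-→d16:-→d17:-→d18:-→d19:-→d20:H3  best=H3
  + 0.0.0.0/0 (H0) depth=0
  + 239.208.219.0/27 (H2) depth=27
  + 25.82.131.205/32 (H2) depth=32
  del 66.83.184.120/29 (clear depth 29)
  + 239.208.219.16/28 (H0) depth=28
  ? 239.208.219.9  path d0:H0→d1:-→d2:-→d3:-→d4:-→d5:-→d6:-→d7:-→d8:-→d9:-→d10:-→d11:-→d12:-→d13:-→d14:-→d15:-→d16:-→d17:-→d18:-→d19:-→d20:-→d21:-→d22:-→d23:-→d24:-→d25:-→d26:-→d27:H2  best=H2
  ? 239.208.219.16  path d0:H0→d1:-→d2:-→d3:-→d4:-→d5:-→d6:-→d7:-→d8:-→d9:-→d10:-→d11:-→d12:-→d13:-→d14:-→d15:-→d16:-→d17:-→d18:-→d19:-→d20:-→d21:-→d22:-→d23:-→d24:-→d25:-→d26:-→d27:H2→d28:H0  best=H0
  + 172.0.0.0/8 (H3) depth=8
  + 66.0.0.0/9 (H0) depth=9
  + 172.72.32.0/20 (H3) depth=20
  + 239.208.219.23/32 (H1) depth=32
  + 192.0.0.0/2 (H0) depth=2

== LOOKUPS ==
["H2","H1","H3","H2","H0"]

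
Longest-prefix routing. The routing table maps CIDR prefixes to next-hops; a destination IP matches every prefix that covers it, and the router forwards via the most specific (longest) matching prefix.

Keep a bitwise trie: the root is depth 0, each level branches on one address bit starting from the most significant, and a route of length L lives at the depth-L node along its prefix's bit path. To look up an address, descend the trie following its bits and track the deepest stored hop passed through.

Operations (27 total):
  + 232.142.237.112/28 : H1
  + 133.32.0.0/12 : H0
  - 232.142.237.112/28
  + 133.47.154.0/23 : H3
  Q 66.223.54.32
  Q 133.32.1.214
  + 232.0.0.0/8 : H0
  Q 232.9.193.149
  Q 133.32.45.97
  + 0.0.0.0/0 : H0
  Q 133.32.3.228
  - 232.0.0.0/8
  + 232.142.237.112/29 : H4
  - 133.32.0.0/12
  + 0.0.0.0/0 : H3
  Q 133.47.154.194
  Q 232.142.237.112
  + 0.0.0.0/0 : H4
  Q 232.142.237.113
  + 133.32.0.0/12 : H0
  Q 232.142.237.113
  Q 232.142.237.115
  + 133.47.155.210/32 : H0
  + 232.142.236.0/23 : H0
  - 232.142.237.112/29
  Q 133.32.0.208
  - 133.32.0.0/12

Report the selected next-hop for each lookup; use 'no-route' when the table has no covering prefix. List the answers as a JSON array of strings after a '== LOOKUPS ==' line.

Process each operation:
  add 232.142.237.112/28 -> H1 at depth 28
  add 133.32.0.0/12 -> H0 at depth 12
  - 232.142.237.112/28 clear@28
  add 133.47.154.0/23 -> H3 at depth 23
  ? 66.223.54.32  path d0:-  best=no-route
  ? 133.32.1.214  path d0:-→d1:-→d2:-→d3:-→d4:-→d5:-→d6:-→d7:-→d8:-→d9:-→d10:-→d11:-→d12:H0  best=H0
  add 232.0.0.0/8 -> H0 at depth 8
  ? 232.9.193.149  path d0:-→d1:-→d2:-→d3:-→d4:-→d5:-→d6:-→d7:-→d8:H0  best=H0
  ? 133.32.45.97  path d0:-→d1:-→d2:-→d3:-→d4:-→d5:-→d6:-→d7:-→d8:-→d9:-→d10:-→d11:-→d12:H0  best=H0
  add 0.0.0.0/0 -> H0 at depth 0
  ? 133.32.3.228  path d0:H0→d1:-→d2:-→d3:-→d4:-→d5:-→d6:-→d7:-→d8:-→d9:-→d10:-→d11:-→d12:H0  best=H0
  - 232.0.0.0/8 clear@8
  add 232.142.237.112/29 -> H4 at depth 29
  - 133.32.0.0/12 clear@12
  add 0.0.0.0/0 -> H3 at depth 0
  ? 133.47.154.194  path d0:H3→d1:-→d2:-→d3:-→d4:-→d5:-→d6:-→d7:-→d8:-→d9:-→d10:-→d11:-→d12:-→d13:-→d14:-→d15:-→d16:-→d17:-→d18:-→d19:-→d20:-→d21:-→d22:-→d23:H3  best=H3
  ? 232.142.237.112  path d0:H3→d1:-→d2:-→d3:-→d4:-→d5:-→d6:-→d7:-→d8:-→d9:-→d10:-→d11:-→d12:-→d13:-→d14:-→d15:-→d16:-→d17:-→d18:-→d19:-→d20:-→d21:-→d22:-→d23:-→d24:-→d25:-→d26:-→d27:-→d28:-→d29:H4  best=H4
  add 0.0.0.0/0 -> H4 at depth 0
  ? 232.142.237.113  path d0:H4→d1:-→d2:-→d3:-→d4:-→d5:-→d6:-→d7:-→d8:-→d9:-→d10:-→d11:-→d12:-→d13:-→d14:-→d15:-→d16:-→d17:-→d18:-→d19:-→d20:-→d21:-→d22:-→d23:-→d24:-→d25:-→d26:-→d27:-→d28:-→d29:H4  best=H4
  add 133.32.0.0/12 -> H0 at depth 12
  ? 232.142.237.113  path d0:H4→d1:-→d2:-→d3:-→d4:-→d5:-→d6:-→d7:-→d8:-→d9:-→d10:-→d11:-→d12:-→d13:-→d14:-→d15:-→d16:-→d17:-→d18:-→d19:-→d20:-→d21:-→d22:-→d23:-→d24:-→d25:-→d26:-→d27:-→d28:-→d29:H4  best=H4
  ? 232.142.237.115  path d0:H4→d1:-→d2:-→d3:-→d4:-→d5:-→d6:-→d7:-→d8:-→d9:-→d10:-→d11:-→d12:-→d13:-→d14:-→d15:-→d16:-→d17:-→d18:-→d19:-→d20:-→d21:-→d22:-→d23:-→d24:-→d25:-→d26:-→d27:-→d28:-→d29:H4  best=H4
  add 133.47.155.210/32 -> H0 at depth 32
  add 232.142.236.0/23 -> H0 at depth 23
  - 232.142.237.112/29 clear@29
  ? 133.32.0.208  path d0:H4→d1:-→d2:-→d3:-→d4:-→d5:-→d6:-→d7:-→d8:-→d9:-→d10:-→d11:-→d12:H0  best=H0
  - 133.32.0.0/12 clear@12

== LOOKUPS ==
["no-route","H0","H0","H0","H0","H3","H4","H4","H4","H4","H0"]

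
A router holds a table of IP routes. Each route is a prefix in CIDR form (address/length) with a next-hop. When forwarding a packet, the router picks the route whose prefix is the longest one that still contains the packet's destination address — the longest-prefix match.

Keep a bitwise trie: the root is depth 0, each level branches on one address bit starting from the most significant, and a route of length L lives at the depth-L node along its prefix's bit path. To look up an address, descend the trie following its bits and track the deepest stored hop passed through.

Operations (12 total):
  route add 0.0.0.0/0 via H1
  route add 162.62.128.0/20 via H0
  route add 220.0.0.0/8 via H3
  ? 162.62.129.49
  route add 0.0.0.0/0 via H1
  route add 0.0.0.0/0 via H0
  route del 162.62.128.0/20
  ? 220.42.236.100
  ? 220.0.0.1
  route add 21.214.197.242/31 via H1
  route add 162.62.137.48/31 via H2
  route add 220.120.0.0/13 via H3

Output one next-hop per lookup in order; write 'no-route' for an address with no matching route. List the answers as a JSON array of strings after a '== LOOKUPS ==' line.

Trace:
  + 0.0.0.0/0 (H1) depth=0
  + 162.62.128.0/20 (H0) depth=20
  + 220.0.0.0/8 (H3) depth=8
  lookup 162.62.129.49: bits 10100010001111101000 walk d0:H1→d1:-→d2:-→d3:-→d4:-→d5:-→d6:-→d7:-→d8:-→d9:-→d10:-→d11:-→d12:-→d13:-→d14:-→d15:-→d16:-→d17:-→d18:-→d19:-→d20:H0 -> H0
  + 0.0.0.0/0 (H1) depth=0
  + 0.0.0.0/0 (H0) depth=0
  del 162.62.128.0/20 (clear depth 20)
  lookup 220.42.236.100: bits 11011100 walk d0:H0→d1:-→d2:-→d3:-→d4:-→d5:-→d6:-→d7:-→d8:H3 -> H3
  lookup 220.0.0.1: bits 11011100 walk d0:H0→d1:-→d2:-→d3:-→d4:-→d5:-→d6:-→d7:-→d8:H3 -> H3
  + 21.214.197.242/31 (H1) depth=31
  + 162.62.137.48/31 (H2) depth=31
  + 220.120.0.0/13 (H3) depth=13

== LOOKUPS ==
["H0","H3","H3"]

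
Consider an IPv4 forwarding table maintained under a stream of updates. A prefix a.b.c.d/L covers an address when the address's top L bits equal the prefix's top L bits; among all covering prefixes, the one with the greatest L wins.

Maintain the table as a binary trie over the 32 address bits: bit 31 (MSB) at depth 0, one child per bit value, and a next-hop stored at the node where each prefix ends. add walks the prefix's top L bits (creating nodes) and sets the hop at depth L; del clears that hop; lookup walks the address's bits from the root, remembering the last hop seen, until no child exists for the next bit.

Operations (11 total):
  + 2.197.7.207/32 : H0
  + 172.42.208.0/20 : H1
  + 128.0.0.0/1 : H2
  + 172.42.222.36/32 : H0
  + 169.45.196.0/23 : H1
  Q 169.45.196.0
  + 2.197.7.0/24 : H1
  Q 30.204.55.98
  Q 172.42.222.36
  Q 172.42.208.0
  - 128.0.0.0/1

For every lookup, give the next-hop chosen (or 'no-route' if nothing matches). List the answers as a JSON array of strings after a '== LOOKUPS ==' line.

Apply in order:
  + 2.197.7.207/32 (H0) depth=32
  + 172.42.208.0/20 (H1) depth=20
  + 128.0.0.0/1 (H2) depth=1
  + 172.42.222.36/32 (H0) depth=32
  + 169.45.196.0/23 (H1) depth=23
  ? 169.45.196.0  path d0:-→d1:H2→d2:-→d3:-→d4:-→d5:-→d6:-→d7:-→d8:-→d9:-→d10:-→d11:-→d12:-→d13:-→d14:-→d15:-→d16:-→d17:-→d18:-→d19:-→d20:-→d21:-→d22:-→d23:H1  best=H1
  + 2.197.7.0/24 (H1) depth=24
  ? 30.204.55.98  path d0:-→d1:-→d2:-→d3:-  best=no-route
  ? 172.42.222.36  path d0:-→d1:H2→d2:-→d3:-→d4:-→d5:-→d6:-→d7:-→d8:-→d9:-→d10:-→d11:-→d12:-→d13:-→d14:-→d15:-→d16:-→d17:-→d18:-→d19:-→d20:H1→d21:-→d22:-→d23:-→d24:-→d25:-→d26:-→d27:-→d28:-→d29:-→d30:-→d31:-→d32:H0  best=H0
  ? 172.42.208.0  path d0:-→d1:H2→d2:-→d3:-→d4:-→d5:-→d6:-→d7:-→d8:-→d9:-→d10:-→d11:-→d12:-→d13:-→d14:-→d15:-→d16:-→d17:-→d18:-→d19:-→d20:H1  best=H1
  del 128.0.0.0/1 (clear depth 1)

== LOOKUPS ==
["H1","no-route","H0","H1"]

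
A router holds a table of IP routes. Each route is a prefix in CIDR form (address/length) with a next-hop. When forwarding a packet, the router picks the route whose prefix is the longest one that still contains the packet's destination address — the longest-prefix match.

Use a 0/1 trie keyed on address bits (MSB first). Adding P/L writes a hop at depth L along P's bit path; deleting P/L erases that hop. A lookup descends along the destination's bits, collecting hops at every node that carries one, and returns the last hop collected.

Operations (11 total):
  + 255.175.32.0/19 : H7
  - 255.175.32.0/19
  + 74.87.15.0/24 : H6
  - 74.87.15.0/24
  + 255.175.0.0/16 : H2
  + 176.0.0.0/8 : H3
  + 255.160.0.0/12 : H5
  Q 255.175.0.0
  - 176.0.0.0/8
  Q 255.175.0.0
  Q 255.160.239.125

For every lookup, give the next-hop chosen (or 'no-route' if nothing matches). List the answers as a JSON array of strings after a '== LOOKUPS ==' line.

Trace:
  add 255.175.32.0/19 -> H7 at depth 19
  - 255.175.32.0/19 clear@19
  add 74.87.15.0/24 -> H6 at depth 24
  - 74.87.15.0/24 clear@24
  add 255.175.0.0/16 -> H2 at depth 16
  add 176.0.0.0/8 -> H3 at depth 8
  add 255.160.0.0/12 -> H5 at depth 12
  lookup 255.175.0.0: bits 111111111010111100 walk d0:-→d1:-→d2:-→d3:-→d4:-→d5:-→d6:-→d7:-→d8:-→d9:-→d10:-→d11:-→d12:H5→d13:-→d14:-→d15:-→d16:H2→d17:-→d18:- -> H2
  - 176.0.0.0/8 clear@8
  lookup 255.175.0.0: bits 111111111010111100 walk d0:-→d1:-→d2:-→d3:-→d4:-→d5:-→d6:-→d7:-→d8:-→d9:-→d10:-→d11:-→d12:H5→d13:-→d14:-→d15:-→d16:H2→d17:-→d18:- -> H2
  lookup 255.160.239.125: bits 111111111010 walk d0:-→d1:-→d2:-→d3:-→d4:-→d5:-→d6:-→d7:-→d8:-→d9:-→d10:-→d11:-→d12:H5 -> H5

== LOOKUPS ==
["H2","H2","H5"]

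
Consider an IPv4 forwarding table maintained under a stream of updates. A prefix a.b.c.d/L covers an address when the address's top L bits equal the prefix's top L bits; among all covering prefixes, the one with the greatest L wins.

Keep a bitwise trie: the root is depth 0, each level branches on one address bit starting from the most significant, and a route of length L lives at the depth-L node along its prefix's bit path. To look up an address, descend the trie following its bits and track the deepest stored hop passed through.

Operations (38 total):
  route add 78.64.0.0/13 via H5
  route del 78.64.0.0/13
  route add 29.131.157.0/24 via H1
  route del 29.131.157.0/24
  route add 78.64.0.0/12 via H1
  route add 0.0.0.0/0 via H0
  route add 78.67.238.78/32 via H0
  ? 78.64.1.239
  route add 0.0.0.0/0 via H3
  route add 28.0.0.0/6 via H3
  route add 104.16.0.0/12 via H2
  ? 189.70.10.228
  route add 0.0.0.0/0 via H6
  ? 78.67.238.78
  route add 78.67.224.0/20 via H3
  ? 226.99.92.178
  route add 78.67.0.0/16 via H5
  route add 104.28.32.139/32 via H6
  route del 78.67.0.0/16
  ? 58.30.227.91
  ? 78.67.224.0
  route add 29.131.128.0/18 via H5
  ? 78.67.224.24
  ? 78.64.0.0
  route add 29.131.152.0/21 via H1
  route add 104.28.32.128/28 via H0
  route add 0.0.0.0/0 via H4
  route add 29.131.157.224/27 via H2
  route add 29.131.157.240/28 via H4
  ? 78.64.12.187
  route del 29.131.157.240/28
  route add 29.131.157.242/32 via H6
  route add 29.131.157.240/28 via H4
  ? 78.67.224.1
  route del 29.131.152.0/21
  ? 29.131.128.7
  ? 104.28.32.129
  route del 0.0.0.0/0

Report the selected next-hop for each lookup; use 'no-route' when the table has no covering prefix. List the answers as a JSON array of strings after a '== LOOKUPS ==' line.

Trace:
  + 78.64.0.0/13 (H5) depth=13
  del 78.64.0.0/13 (clear depth 13)
  + 29.131.157.0/24 (H1) depth=24
  del 29.131.157.0/24 (clear depth 24)
  + 78.64.0.0/12 (H1) depth=12
  + 0.0.0.0/0 (H0) depth=0
  + 78.67.238.78/32 (H0) depth=32
  lookup 78.64.1.239: bits 01001110010000 walk d0:H0→d1:-→d2:-→d3:-→d4:-→d5:-→d6:-→d7:-→d8:-→d9:-→d10:-→d11:-→d12:H1→d13:-→d14:- -> H1
  + 0.0.0.0/0 (H3) depth=0
  + 28.0.0.0/6 (H3) depth=6
  + 104.16.0.0/12 (H2) depth=12
  lookup 189.70.10.228: bits ε walk d0:H3 -> H3
  + 0.0.0.0/0 (H6) depth=0
  lookup 78.67.238.78: bits 01001110010000111110111001001110 walk d0:H6→d1:-→d2:-→d3:-→d4:-→d5:-→d6:-→d7:-→d8:-→d9:-→d10:-→d11:-→d12:H1→d13:-→d14:-→d15:-→d16:-→d17:-→d18:-→d19:-→d20:-→d21:-→d22:-→d23:-→d24:-→d25:-→d26:-→d27:-→d28:-→d29:-→d30:-→d31:-→d32:H0 -> H0
  + 78.67.224.0/20 (H3) depth=20
  lookup 226.99.92.178: bits ε walk d0:H6 -> H6
  + 78.67.0.0/16 (H5) depth=16
  + 104.28.32.139/32 (H6) depth=32
  del 78.67.0.0/16 (clear depth 16)
  lookup 58.30.227.91: bits 00 walk d0:H6→d1:-→d2:- -> H6
  lookup 78.67.224.0: bits 01001110010000111110 walk d0:H6→d1:-→d2:-→d3:-→d4:-→d5:-→d6:-→d7:-→d8:-→d9:-→d10:-→d11:-→d12:H1→d13:-→d14:-→d15:-→d16:-→d17:-→d18:-→d19:-→d20:H3 -> H3
  + 29.131.128.0/18 (H5) depth=18
  lookup 78.67.224.24: bits 01001110010000111110 walk d0:H6→d1:-→d2:-→d3:-→d4:-→d5:-→d6:-→d7:-→d8:-→d9:-→d10:-→d11:-→d12:H1→d13:-→d14:-→d15:-→d16:-→d17:-→d18:-→d19:-→d20:H3 -> H3
  lookup 78.64.0.0: bits 01001110010000 walk d0:H6→d1:-→d2:-→d3:-→d4:-→d5:-→d6:-→d7:-→d8:-→d9:-→d10:-→d11:-→d12:H1→d13:-→d14:- -> H1
  + 29.131.152.0/21 (H1) depth=21
  + 104.28.32.128/28 (H0) depth=28
  + 0.0.0.0/0 (H4) depth=0
  + 29.131.157.224/27 (H2) depth=27
  + 29.131.157.240/28 (H4) depth=28
  lookup 78.64.12.187: bits 01001110010000 walk d0:H4→d1:-→d2:-→d3:-→d4:-→d5:-→d6:-→d7:-→d8:-→d9:-→d10:-→d11:-→d12:H1→d13:-→d14:- -> H1
  del 29.131.157.240/28 (clear depth 28)
  + 29.131.157.242/32 (H6) depth=32
  + 29.131.157.240/28 (H4) depth=28
  lookup 78.67.224.1: bits 01001110010000111110 walk d0:H4→d1:-→d2:-→d3:-→d4:-→d5:-→d6:-→d7:-→d8:-→d9:-→d10:-→d11:-→d12:H1→d13:-→d14:-→d15:-→d16:-→d17:-→d18:-→d19:-→d20:H3 -> H3
  del 29.131.152.0/21 (clear depth 21)
  lookup 29.131.128.7: bits 0001110110000011100 walk d0:H4→d1:-→d2:-→d3:-→d4:-→d5:-→d6:H3→d7:-→d8:-→d9:-→d10:-→d11:-→d12:-→d13:-→d14:-→d15:-→d16:-→d17:-→d18:H5→d19:- -> H5
  lookup 104.28.32.129: bits 0110100000011100001000001000 walk d0:H4→d1:-→d2:-→d3:-→d4:-→d5:-→d6:-→d7:-→d8:-→d9:-→d10:-→d11:-→d12:H2→d13:-→d14:-→d15:-→d16:-→d17:-→d18:-→d19:-→d20:-→d21:-→d22:-→d23:-→d24:-→d25:-→d26:-→d27:-→d28:H0 -> H0
  del 0.0.0.0/0 (clear depth 0)

== LOOKUPS ==
["H1","H3","H0","H6","H6","H3","H3","H1","H1","H3","H5","H0"]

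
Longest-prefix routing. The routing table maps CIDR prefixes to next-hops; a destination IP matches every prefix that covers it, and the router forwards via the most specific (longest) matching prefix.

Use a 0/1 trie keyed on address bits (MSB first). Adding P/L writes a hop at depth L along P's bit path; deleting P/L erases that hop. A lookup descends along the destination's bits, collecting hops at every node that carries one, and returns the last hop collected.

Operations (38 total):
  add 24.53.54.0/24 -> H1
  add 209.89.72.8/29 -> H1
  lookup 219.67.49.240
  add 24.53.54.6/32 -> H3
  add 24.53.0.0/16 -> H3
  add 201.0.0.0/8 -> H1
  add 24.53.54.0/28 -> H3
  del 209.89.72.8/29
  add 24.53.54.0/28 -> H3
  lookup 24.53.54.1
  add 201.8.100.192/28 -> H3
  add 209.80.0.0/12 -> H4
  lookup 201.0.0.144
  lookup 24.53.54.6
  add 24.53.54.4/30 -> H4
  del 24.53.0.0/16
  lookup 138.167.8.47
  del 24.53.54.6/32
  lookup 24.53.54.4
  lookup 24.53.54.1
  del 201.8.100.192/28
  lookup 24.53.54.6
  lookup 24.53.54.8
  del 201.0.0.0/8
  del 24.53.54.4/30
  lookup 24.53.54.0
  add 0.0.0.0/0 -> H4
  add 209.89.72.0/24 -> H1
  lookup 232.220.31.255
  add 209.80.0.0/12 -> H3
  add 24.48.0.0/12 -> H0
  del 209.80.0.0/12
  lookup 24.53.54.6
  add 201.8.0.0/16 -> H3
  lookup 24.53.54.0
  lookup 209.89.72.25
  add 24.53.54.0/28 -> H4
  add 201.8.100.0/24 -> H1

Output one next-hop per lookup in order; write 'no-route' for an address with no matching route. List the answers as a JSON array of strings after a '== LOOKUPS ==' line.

Apply in order:
  add 24.53.54.0/24 -> H1 at depth 24
  add 209.89.72.8/29 -> H1 at depth 29
  lookup 219.67.49.240: bits 1101 walk d0:-→d1:-→d2:-→d3:-→d4:- -> no-route
  add 24.53.54.6/32 -> H3 at depth 32
  add 24.53.0.0/16 -> H3 at depth 16
  add 201.0.0.0/8 -> H1 at depth 8
  add 24.53.54.0/28 -> H3 at depth 28
  del 209.89.72.8/29 (clear depth 29)
  add 24.53.54.0/28 -> H3 at depth 28
  lookup 24.53.54.1: bits 00011000001101010011011000000 walk d0:-→d1:-→d2:-→d3:-→d4:-→d5:-→d6:-→d7:-→d8:-→d9:-→d10:-→d11:-→d12:-→d13:-→d14:-→d15:-→d16:H3→d17:-→d18:-→d19:-→d20:-→d21:-→d22:-→d23:-→d24:H1→d25:-→d26:-→d27:-→d28:H3→d29:- -> H3
  add 201.8.100.192/28 -> H3 at depth 28
  add 209.80.0.0/12 -> H4 at depth 12
  lookup 201.0.0.144: bits 110010010000 walk d0:-→d1:-→d2:-→d3:-→d4:-→d5:-→d6:-→d7:-→d8:H1→d9:-→d10:-→d11:-→d12:- -> H1
  lookup 24.53.54.6: bits 00011000001101010011011000000110 walk d0:-→d1:-→d2:-→d3:-→d4:-→d5:-→d6:-→d7:-→d8:-→d9:-→d10:-→d11:-→d12:-→d13:-→d14:-→d15:-→d16:H3→d17:-→d18:-→d19:-→d20:-→d21:-→d22:-→d23:-→d24:H1→d25:-→d26:-→d27:-→d28:H3→d29:-→d30:-→d31:-→d32:H3 -> H3
  add 24.53.54.4/30 -> H4 at depth 30
  del 24.53.0.0/16 (clear depth 16)
  lookup 138.167.8.47: bits 1 walk d0:-→d1:- -> no-route
  del 24.53.54.6/32 (clear depth 32)
  lookup 24.53.54.4: bits 000110000011010100110110000001 walk d0:-→d1:-→d2:-→d3:-→d4:-→d5:-→d6:-→d7:-→d8:-→d9:-→d10:-→d11:-→d12:-→d13:-→d14:-→d15:-→d16:-→d17:-→d18:-→d19:-→d20:-→d21:-→d22:-→d23:-→d24:H1→d25:-→d26:-→d27:-→d28:H3→d29:-→d30:H4 -> H4
  lookup 24.53.54.1: bits 00011000001101010011011000000 walk d0:-→d1:-→d2:-→d3:-→d4:-→d5:-→d6:-→d7:-→d8:-→d9:-→d10:-→d11:-→d12:-→d13:-→d14:-→d15:-→d16:-→d17:-→d18:-→d19:-→d20:-→d21:-→d22:-→d23:-→d24:H1→d25:-→d26:-→d27:-→d28:H3→d29:- -> H3
  del 201.8.100.192/28 (clear depth 28)
  lookup 24.53.54.6: bits 00011000001101010011011000000110 walk d0:-→d1:-→d2:-→d3:-→d4:-→d5:-→d6:-→d7:-→d8:-→d9:-→d10:-→d11:-→d12:-→d13:-→d14:-→d15:-→d16:-→d17:-→d18:-→d19:-→d20:-→d21:-→d22:-→d23:-→d24:H1→d25:-→d26:-→d27:-→d28:H3→d29:-→d30:H4→d31:-→d32:- -> H4
  lookup 24.53.54.8: bits 0001100000110101001101100000 walk d0:-→d1:-→d2:-→d3:-→d4:-→d5:-→d6:-→d7:-→d8:-→d9:-→d10:-→d11:-→d12:-→d13:-→d14:-→d15:-→d16:-→d17:-→d18:-→d19:-→d20:-→d21:-→d22:-→d23:-→d24:H1→d25:-→d26:-→d27:-→d28:H3 -> H3
  del 201.0.0.0/8 (clear depth 8)
  del 24.53.54.4/30 (clear depth 30)
  lookup 24.53.54.0: bits 00011000001101010011011000000 walk d0:-→d1:-→d2:-→d3:-→d4:-→d5:-→d6:-→d7:-→d8:-→d9:-→d10:-→d11:-→d12:-→d13:-→d14:-→d15:-→d16:-→d17:-→d18:-→d19:-→d20:-→d21:-→d22:-→d23:-→d24:H1→d25:-→d26:-→d27:-→d28:H3→d29:- -> H3
  add 0.0.0.0/0 -> H4 at depth 0
  add 209.89.72.0/24 -> H1 at depth 24
  lookup 232.220.31.255: bits 11 walk d0:H4→d1:-→d2:- -> H4
  add 209.80.0.0/12 -> H3 at depth 12
  add 24.48.0.0/12 -> H0 at depth 12
  del 209.80.0.0/12 (clear depth 12)
  lookup 24.53.54.6: bits 00011000001101010011011000000110 walk d0:H4→d1:-→d2:-→d3:-→d4:-→d5:-→d6:-→d7:-→d8:-→d9:-→d10:-→d11:-→d12:H0→d13:-→d14:-→d15:-→d16:-→d17:-→d18:-→d19:-→d20:-→d21:-→d22:-→d23:-→d24:H1→d25:-→d26:-→d27:-→d28:H3→d29:-→d30:-→d31:-→d32:- -> H3
  add 201.8.0.0/16 -> H3 at depth 16
  lookup 24.53.54.0: bits 00011000001101010011011000000 walk d0:H4→d1:-→d2:-→d3:-→d4:-→d5:-→d6:-→d7:-→d8:-→d9:-→d10:-→d11:-→d12:H0→d13:-→d14:-→d15:-→d16:-→d17:-→d18:-→d19:-→d20:-→d21:-→d22:-→d23:-→d24:H1→d25:-→d26:-→d27:-→d28:H3→d29:- -> H3
  lookup 209.89.72.25: bits 110100010101100101001000000 walk d0:H4→d1:-→d2:-→d3:-→d4:-→d5:-→d6:-→d7:-→d8:-→d9:-→d10:-→d11:-→d12:-→d13:-→d14:-→d15:-→d16:-→d17:-→d18:-→d19:-→d20:-→d21:-→d22:-→d23:-→d24:H1→d25:-→d26:-→d27:- -> H1
  add 24.53.54.0/28 -> H4 at depth 28
  add 201.8.100.0/24 -> H1 at depth 24

== LOOKUPS ==
["no-route","H3","H1","H3","no-route","H4","H3","H4","H3","H3","H4","H3","H3","H1"]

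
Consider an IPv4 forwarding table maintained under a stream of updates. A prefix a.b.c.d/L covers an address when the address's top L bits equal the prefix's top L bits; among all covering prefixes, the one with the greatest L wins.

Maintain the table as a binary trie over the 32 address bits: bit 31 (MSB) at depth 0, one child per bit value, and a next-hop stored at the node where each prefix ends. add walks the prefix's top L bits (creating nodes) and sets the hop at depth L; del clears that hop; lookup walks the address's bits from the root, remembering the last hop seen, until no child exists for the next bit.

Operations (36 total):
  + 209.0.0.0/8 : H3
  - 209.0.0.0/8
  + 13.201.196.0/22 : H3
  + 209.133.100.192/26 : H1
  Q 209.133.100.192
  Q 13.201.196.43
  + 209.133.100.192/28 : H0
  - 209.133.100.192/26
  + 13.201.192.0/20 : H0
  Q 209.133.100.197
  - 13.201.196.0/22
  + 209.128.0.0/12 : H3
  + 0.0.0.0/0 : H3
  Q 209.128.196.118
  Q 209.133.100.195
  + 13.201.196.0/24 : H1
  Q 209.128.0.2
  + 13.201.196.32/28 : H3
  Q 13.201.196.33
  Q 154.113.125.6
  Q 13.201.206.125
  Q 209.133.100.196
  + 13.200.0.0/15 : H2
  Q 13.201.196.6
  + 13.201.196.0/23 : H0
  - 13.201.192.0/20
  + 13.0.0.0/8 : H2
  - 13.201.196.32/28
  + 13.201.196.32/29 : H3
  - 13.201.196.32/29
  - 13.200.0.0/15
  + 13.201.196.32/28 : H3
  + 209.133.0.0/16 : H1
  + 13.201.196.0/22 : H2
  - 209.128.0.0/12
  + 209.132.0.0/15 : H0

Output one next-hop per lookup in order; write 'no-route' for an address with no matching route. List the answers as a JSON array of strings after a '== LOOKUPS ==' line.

Process each operation:
  + 209.0.0.0/8 (H3) depth=8
  del 209.0.0.0/8 (clear depth 8)
  + 13.201.196.0/22 (H3) depth=22
  + 209.133.100.192/26 (H1) depth=26
  Q 209.133.100.192: descend 11010001100001010110010011 ; hops seen [H1] ; pick H1
  Q 13.201.196.43: descend 0000110111001001110001 ; hops seen [H3] ; pick H3
  + 209.133.100.192/28 (H0) depth=28
  del 209.133.100.192/26 (clear depth 26)
  + 13.201.192.0/20 (H0) depth=20
  Q 209.133.100.197: descend 1101000110000101011001001100 ; hops seen [H0] ; pick H0
  del 13.201.196.0/22 (clear depth 22)
  + 209.128.0.0/12 (H3) depth=12
  + 0.0.0.0/0 (H3) depth=0
  Q 209.128.196.118: descend 1101000110000 ; hops seen [H3,H3] ; pick H3
  Q 209.133.100.195: descend 1101000110000101011001001100 ; hops seen [H3,H3,H0] ; pick H0
  + 13.201.196.0/24 (H1) depth=24
  Q 209.128.0.2: descend 1101000110000 ; hops seen [H3,H3] ; pick H3
  + 13.201.196.32/28 (H3) depth=28
  Q 13.201.196.33: descend 0000110111001001110001000010 ; hops seen [H3,H0,H1,H3] ; pick H3
  Q 154.113.125.6: descend 1 ; hops seen [H3] ; pick H3
  Q 13.201.206.125: descend 00001101110010011100 ; hops seen [H3,H0] ; pick H0
  Q 209.133.100.196: descend 1101000110000101011001001100 ; hops seen [H3,H3,H0] ; pick H0
  + 13.200.0.0/15 (H2) depth=15
  Q 13.201.196.6: descend 00001101110010011100010000 ; hops seen [H3,H2,H0,H1] ; pick H1
  + 13.201.196.0/23 (H0) depth=23
  del 13.201.192.0/20 (clear depth 20)
  + 13.0.0.0/8 (H2) depth=8
  del 13.201.196.32/28 (clear depth 28)
  + 13.201.196.32/29 (H3) depth=29
  del 13.201.196.32/29 (clear depth 29)
  del 13.200.0.0/15 (clear depth 15)
  + 13.201.196.32/28 (H3) depth=28
  + 209.133.0.0/16 (H1) depth=16
  + 13.201.196.0/22 (H2) depth=22
  del 209.128.0.0/12 (clear depth 12)
  + 209.132.0.0/15 (H0) depth=15

== LOOKUPS ==
["H1","H3","H0","H3","H0","H3","H3","H3","H0","H0","H1"]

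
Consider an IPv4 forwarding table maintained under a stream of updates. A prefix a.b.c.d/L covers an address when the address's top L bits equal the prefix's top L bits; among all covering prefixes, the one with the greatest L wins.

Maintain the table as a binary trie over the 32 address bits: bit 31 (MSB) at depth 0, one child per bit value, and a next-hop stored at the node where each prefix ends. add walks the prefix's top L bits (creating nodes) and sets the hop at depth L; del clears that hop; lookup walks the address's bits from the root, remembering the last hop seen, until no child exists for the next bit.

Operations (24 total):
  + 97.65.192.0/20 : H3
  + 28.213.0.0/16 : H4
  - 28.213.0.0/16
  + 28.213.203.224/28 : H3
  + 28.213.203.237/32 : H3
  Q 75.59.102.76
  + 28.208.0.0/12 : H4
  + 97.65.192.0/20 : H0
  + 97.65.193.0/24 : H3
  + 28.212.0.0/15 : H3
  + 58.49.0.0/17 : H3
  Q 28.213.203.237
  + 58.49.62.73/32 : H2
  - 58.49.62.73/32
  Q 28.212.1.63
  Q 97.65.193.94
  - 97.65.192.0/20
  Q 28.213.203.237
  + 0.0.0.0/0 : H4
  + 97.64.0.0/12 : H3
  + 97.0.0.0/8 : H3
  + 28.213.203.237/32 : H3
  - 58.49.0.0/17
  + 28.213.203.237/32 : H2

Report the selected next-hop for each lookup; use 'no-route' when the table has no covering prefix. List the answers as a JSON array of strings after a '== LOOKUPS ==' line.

Process each operation:
  + 97.65.192.0/20 (H3) depth=20
  + 28.213.0.0/16 (H4) depth=16
  del 28.213.0.0/16 (clear depth 16)
  + 28.213.203.224/28 (H3) depth=28
  + 28.213.203.237/32 (H3) depth=32
  ? 75.59.102.76  path d0:-→d1:-→d2:-  best=no-route
  + 28.208.0.0/12 (H4) depth=12
  + 97.65.192.0/20 (H0) depth=20
  + 97.65.193.0/24 (H3) depth=24
  + 28.212.0.0/15 (H3) depth=15
  + 58.49.0.0/17 (H3) depth=17
  ? 28.213.203.237  path d0:-→d1:-→d2:-→d3:-→d4:-→d5:-→d6:-→d7:-→d8:-→d9:-→d10:-→d11:-→d12:H4→d13:-→d14:-→d15:H3→d16:-→d17:-→d18:-→d19:-→d20:-→d21:-→d22:-→d23:-→d24:-→d25:-→d26:-→d27:-→d28:H3→d29:-→d30:-→d31:-→d32:H3  best=H3
  + 58.49.62.73/32 (H2) depth=32
  del 58.49.62.73/32 (clear depth 32)
  ? 28.212.1.63  path d0:-→d1:-→d2:-→d3:-→d4:-→d5:-→d6:-→d7:-→d8:-→d9:-→d10:-→d11:-→d12:H4→d13:-→d14:-→d15:H3  best=H3
  ? 97.65.193.94  path d0:-→d1:-→d2:-→d3:-→d4:-→d5:-→d6:-→d7:-→d8:-→d9:-→d10:-→d11:-→d12:-→d13:-→d14:-→d15:-→d16:-→d17:-→d18:-→d19:-→d20:H0→d21:-→d22:-→d23:-→d24:H3  best=H3
  del 97.65.192.0/20 (clear depth 20)
  ? 28.213.203.237  path d0:-→d1:-→d2:-→d3:-→d4:-→d5:-→d6:-→d7:-→d8:-→d9:-→d10:-→d11:-→d12:H4→d13:-→d14:-→d15:H3→d16:-→d17:-→d18:-→d19:-→d20:-→d21:-→d22:-→d23:-→d24:-→d25:-→d26:-→d27:-→d28:H3→d29:-→d30:-→d31:-→d32:H3  best=H3
  + 0.0.0.0/0 (H4) depth=0
  + 97.64.0.0/12 (H3) depth=12
  + 97.0.0.0/8 (H3) depth=8
  + 28.213.203.237/32 (H3) depth=32
  del 58.49.0.0/17 (clear depth 17)
  + 28.213.203.237/32 (H2) depth=32

== LOOKUPS ==
["no-route","H3","H3","H3","H3"]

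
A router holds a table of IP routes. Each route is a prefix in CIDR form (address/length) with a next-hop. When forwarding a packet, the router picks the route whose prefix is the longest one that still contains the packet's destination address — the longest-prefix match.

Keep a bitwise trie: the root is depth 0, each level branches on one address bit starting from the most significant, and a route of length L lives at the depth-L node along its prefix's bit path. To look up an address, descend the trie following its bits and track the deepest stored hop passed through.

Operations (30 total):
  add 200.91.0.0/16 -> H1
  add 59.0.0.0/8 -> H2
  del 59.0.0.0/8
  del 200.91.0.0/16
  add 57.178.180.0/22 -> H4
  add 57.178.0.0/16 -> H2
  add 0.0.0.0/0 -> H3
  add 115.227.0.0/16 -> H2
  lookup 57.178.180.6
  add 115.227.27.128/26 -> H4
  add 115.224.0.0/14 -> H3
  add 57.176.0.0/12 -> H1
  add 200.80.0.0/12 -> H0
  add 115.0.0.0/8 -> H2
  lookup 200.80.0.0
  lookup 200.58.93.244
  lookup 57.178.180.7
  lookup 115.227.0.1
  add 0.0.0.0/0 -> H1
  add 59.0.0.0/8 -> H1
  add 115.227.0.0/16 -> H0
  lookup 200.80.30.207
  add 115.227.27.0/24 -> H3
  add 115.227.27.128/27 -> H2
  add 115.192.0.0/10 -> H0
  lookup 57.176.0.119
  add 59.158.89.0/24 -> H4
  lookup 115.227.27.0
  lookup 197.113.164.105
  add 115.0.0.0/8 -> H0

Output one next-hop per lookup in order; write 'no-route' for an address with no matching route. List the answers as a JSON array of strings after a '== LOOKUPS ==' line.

Trace:
  add 200.91.0.0/16 -> H1 at depth 16
  add 59.0.0.0/8 -> H2 at depth 8
  del 59.0.0.0/8 (clear depth 8)
  del 200.91.0.0/16 (clear depth 16)
  add 57.178.180.0/22 -> H4 at depth 22
  add 57.178.0.0/16 -> H2 at depth 16
  add 0.0.0.0/0 -> H3 at depth 0
  add 115.227.0.0/16 -> H2 at depth 16
  ? 57.178.180.6  path d0:H3→d1:-→d2:-→d3:-→d4:-→d5:-→d6:-→d7:-→d8:-→d9:-→d10:-→d11:-→d12:-→d13:-→d14:-→d15:-→d16:H2→d17:-→d18:-→d19:-→d20:-→d21:-→d22:H4  best=H4
  add 115.227.27.128/26 -> H4 at depth 26
  add 115.224.0.0/14 -> H3 at depth 14
  add 57.176.0.0/12 -> H1 at depth 12
  add 200.80.0.0/12 -> H0 at depth 12
  add 115.0.0.0/8 -> H2 at depth 8
  ? 200.80.0.0  path d0:H3→d1:-→d2:-→d3:-→d4:-→d5:-→d6:-→d7:-→d8:-→d9:-→d10:-→d11:-→d12:H0  best=H0
  ? 200.58.93.244  path d0:H3→d1:-→d2:-→d3:-→d4:-→d5:-→d6:-→d7:-→d8:-→d9:-  best=H3
  ? 57.178.180.7  path d0:H3→d1:-→d2:-→d3:-→d4:-→d5:-→d6:-→d7:-→d8:-→d9:-→d10:-→d11:-→d12:H1→d13:-→d14:-→d15:-→d16:H2→d17:-→d18:-→d19:-→d20:-→d21:-→d22:H4  best=H4
  ? 115.227.0.1  path d0:H3→d1:-→d2:-→d3:-→d4:-→d5:-→d6:-→d7:-→d8:H2→d9:-→d10:-→d11:-→d12:-→d13:-→d14:H3→d15:-→d16:H2→d17:-→d18:-→d19:-  best=H2
  add 0.0.0.0/0 -> H1 at depth 0
  add 59.0.0.0/8 -> H1 at depth 8
  add 115.227.0.0/16 -> H0 at depth 16
  ? 200.80.30.207  path d0:H1→d1:-→d2:-→d3:-→d4:-→d5:-→d6:-→d7:-→d8:-→d9:-→d10:-→d11:-→d12:H0  best=H0
  add 115.227.27.0/24 -> H3 at depth 24
  add 115.227.27.128/27 -> H2 at depth 27
  add 115.192.0.0/10 -> H0 at depth 10
  ? 57.176.0.119  path d0:H1→d1:-→d2:-→d3:-→d4:-→d5:-→d6:-→d7:-→d8:-→d9:-→d10:-→d11:-→d12:H1→d13:-→d14:-  best=H1
  add 59.158.89.0/24 -> H4 at depth 24
  ? 115.227.27.0  path d0:H1→d1:-→d2:-→d3:-→d4:-→d5:-→d6:-→d7:-→d8:H2→d9:-→d10:H0→d11:-→d12:-→d13:-→d14:H3→d15:-→d16:H0→d17:-→d18:-→d19:-→d20:-→d21:-→d22:-→d23:-→d24:H3  best=H3
  ? 197.113.164.105  path d0:H1→d1:-→d2:-→d3:-→d4:-  best=H1
  add 115.0.0.0/8 -> H0 at depth 8

== LOOKUPS ==
["H4","H0","H3","H4","H2","H0","H1","H3","H1"]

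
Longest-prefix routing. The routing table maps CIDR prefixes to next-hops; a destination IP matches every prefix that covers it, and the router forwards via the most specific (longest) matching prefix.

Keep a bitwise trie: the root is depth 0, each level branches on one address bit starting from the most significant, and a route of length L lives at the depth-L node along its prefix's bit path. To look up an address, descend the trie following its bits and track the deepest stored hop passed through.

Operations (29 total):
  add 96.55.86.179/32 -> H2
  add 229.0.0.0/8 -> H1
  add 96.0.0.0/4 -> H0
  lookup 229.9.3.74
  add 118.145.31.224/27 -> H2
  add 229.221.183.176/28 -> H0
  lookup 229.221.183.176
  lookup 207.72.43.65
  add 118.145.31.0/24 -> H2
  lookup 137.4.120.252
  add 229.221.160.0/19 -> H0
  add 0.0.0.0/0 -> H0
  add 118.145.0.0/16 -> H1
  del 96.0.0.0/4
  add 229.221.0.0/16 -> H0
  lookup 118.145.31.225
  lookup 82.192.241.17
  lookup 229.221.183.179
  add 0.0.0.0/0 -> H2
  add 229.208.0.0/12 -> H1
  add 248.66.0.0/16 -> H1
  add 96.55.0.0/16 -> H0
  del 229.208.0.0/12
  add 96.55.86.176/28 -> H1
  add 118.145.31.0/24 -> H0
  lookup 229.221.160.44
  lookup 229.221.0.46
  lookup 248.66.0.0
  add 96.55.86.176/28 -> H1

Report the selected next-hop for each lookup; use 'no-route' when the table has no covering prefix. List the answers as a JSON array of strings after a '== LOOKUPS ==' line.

Trace:
  + 96.55.86.179/32 (H2) depth=32
  + 229.0.0.0/8 (H1) depth=8
  + 96.0.0.0/4 (H0) depth=4
  lookup 229.9.3.74: bits 11100101 walk d0:-→d1:-→d2:-→d3:-→d4:-→d5:-→d6:-→d7:-→d8:H1 -> H1
  + 118.145.31.224/27 (H2) depth=27
  + 229.221.183.176/28 (H0) depth=28
  lookup 229.221.183.176: bits 1110010111011101101101111011 walk d0:-→d1:-→d2:-→d3:-→d4:-→d5:-→d6:-→d7:-→d8:H1→d9:-→d10:-→d11:-→d12:-→d13:-→d14:-→d15:-→d16:-→d17:-→d18:-→d19:-→d20:-→d21:-→d22:-→d23:-→d24:-→d25:-→d26:-→d27:-→d28:H0 -> H0
  lookup 207.72.43.65: bits 11 walk d0:-→d1:-→d2:- -> no-route
  + 118.145.31.0/24 (H2) depth=24
  lookup 137.4.120.252: bits 1 walk d0:-→d1:- -> no-route
  + 229.221.160.0/19 (H0) depth=19
  + 0.0.0.0/0 (H0) depth=0
  + 118.145.0.0/16 (H1) depth=16
  - 96.0.0.0/4 clear@4
  + 229.221.0.0/16 (H0) depth=16
  lookup 118.145.31.225: bits 011101101001000100011111111 walk d0:H0→d1:-→d2:-→d3:-→d4:-→d5:-→d6:-→d7:-→d8:-→d9:-→d10:-→d11:-→d12:-→d13:-→d14:-→d15:-→d16:H1→d17:-→d18:-→d19:-→d20:-→d21:-→d22:-→d23:-→d24:H2→d25:-→d26:-→d27:H2 -> H2
  lookup 82.192.241.17: bits 01 walk d0:H0→d1:-→d2:- -> H0
  lookup 229.221.183.179: bits 1110010111011101101101111011 walk d0:H0→d1:-→d2:-→d3:-→d4:-→d5:-→d6:-→d7:-→d8:H1→d9:-→d10:-→d11:-→d12:-→d13:-→d14:-→d15:-→d16:H0→d17:-→d18:-→d19:H0→d20:-→d21:-→d22:-→d23:-→d24:-→d25:-→d26:-→d27:-→d28:H0 -> H0
  + 0.0.0.0/0 (H2) depth=0
  + 229.208.0.0/12 (H1) depth=12
  + 248.66.0.0/16 (H1) depth=16
  + 96.55.0.0/16 (H0) depth=16
  - 229.208.0.0/12 clear@12
  + 96.55.86.176/28 (H1) depth=28
  + 118.145.31.0/24 (H0) depth=24
  lookup 229.221.160.44: bits 1110010111011101101 walk d0:H2→d1:-→d2:-→d3:-→d4:-→d5:-→d6:-→d7:-→d8:H1→d9:-→d10:-→d11:-→d12:-→d13:-→d14:-→d15:-→d16:H0→d17:-→d18:-→d19:H0 -> H0
  lookup 229.221.0.46: bits 1110010111011101 walk d0:H2→d1:-→d2:-→d3:-→d4:-→d5:-→d6:-→d7:-→d8:H1→d9:-→d10:-→d11:-→d12:-→d13:-→d14:-→d15:-→d16:H0 -> H0
  lookup 248.66.0.0: bits 1111100001000010 walk d0:H2→d1:-→d2:-→d3:-→d4:-→d5:-→d6:-→d7:-→d8:-→d9:-→d10:-→d11:-→d12:-→d13:-→d14:-→d15:-→d16:H1 -> H1
  + 96.55.86.176/28 (H1) depth=28

== LOOKUPS ==
["H1","H0","no-route","no-route","H2","H0","H0","H0","H0","H1"]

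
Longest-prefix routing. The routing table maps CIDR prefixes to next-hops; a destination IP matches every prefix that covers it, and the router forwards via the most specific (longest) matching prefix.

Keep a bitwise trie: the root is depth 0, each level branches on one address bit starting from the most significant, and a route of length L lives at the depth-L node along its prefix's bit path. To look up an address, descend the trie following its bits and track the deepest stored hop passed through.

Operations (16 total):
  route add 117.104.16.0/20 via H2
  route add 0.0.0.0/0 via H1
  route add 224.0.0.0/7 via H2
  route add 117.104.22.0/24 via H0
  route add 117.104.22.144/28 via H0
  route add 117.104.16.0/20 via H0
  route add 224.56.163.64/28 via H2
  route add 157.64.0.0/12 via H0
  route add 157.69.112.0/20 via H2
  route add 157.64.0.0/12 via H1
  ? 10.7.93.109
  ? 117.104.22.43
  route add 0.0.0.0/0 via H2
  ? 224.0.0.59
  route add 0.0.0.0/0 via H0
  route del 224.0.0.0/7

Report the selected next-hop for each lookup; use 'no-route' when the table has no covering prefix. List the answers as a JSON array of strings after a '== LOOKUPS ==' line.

Apply in order:
  add 117.104.16.0/20 -> H2 at depth 20
  add 0.0.0.0/0 -> H1 at depth 0
  add 224.0.0.0/7 -> H2 at depth 7
  add 117.104.22.0/24 -> H0 at depth 24
  add 117.104.22.144/28 -> H0 at depth 28
  add 117.104.16.0/20 -> H0 at depth 20
  add 224.56.163.64/28 -> H2 at depth 28
  add 157.64.0.0/12 -> H0 at depth 12
  add 157.69.112.0/20 -> H2 at depth 20
  add 157.64.0.0/12 -> H1 at depth 12
  lookup 10.7.93.109: bits 0 walk d0:H1→d1:- -> H1
  lookup 117.104.22.43: bits 011101010110100000010110 walk d0:H1→d1:-→d2:-→d3:-→d4:-→d5:-→d6:-→d7:-→d8:-→d9:-→d10:-→d11:-→d12:-→d13:-→d14:-→d15:-→d16:-→d17:-→d18:-→d19:-→d20:H0→d21:-→d22:-→d23:-→d24:H0 -> H0
  add 0.0.0.0/0 -> H2 at depth 0
  lookup 224.0.0.59: bits 1110000000 walk d0:H2→d1:-→d2:-→d3:-→d4:-→d5:-→d6:-→d7:H2→d8:-→d9:-→d10:- -> H2
  add 0.0.0.0/0 -> H0 at depth 0
  - 224.0.0.0/7 clear@7

== LOOKUPS ==
["H1","H0","H2"]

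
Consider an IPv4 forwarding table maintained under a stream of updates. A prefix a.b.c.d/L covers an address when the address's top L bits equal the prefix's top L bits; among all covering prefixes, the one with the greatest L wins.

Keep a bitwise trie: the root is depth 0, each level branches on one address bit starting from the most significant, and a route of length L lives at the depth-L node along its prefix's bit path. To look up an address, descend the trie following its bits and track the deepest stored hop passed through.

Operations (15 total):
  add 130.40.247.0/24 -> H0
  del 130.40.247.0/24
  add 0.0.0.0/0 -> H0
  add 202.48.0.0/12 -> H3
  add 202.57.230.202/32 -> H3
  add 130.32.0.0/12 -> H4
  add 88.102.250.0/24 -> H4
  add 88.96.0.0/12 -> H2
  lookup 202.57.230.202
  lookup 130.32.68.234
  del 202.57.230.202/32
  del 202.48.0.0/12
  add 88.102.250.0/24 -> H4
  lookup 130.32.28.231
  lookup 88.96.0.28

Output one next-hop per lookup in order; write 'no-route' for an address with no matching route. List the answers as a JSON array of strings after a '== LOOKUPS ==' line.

Apply in order:
  + 130.40.247.0/24 (H0) depth=24
  del 130.40.247.0/24 (clear depth 24)
  + 0.0.0.0/0 (H0) depth=0
  + 202.48.0.0/12 (H3) depth=12
  + 202.57.230.202/32 (H3) depth=32
  + 130.32.0.0/12 (H4) depth=12
  + 88.102.250.0/24 (H4) depth=24
  + 88.96.0.0/12 (H2) depth=12
  lookup 202.57.230.202: bits 11001010001110011110011011001010 walk d0:H0→d1:-→d2:-→d3:-→d4:-→d5:-→d6:-→d7:-→d8:-→d9:-→d10:-→d11:-→d12:H3→d13:-→d14:-→d15:-→d16:-→d17:-→d18:-→d19:-→d20:-→d21:-→d22:-→d23:-→d24:-→d25:-→d26:-→d27:-→d28:-→d29:-→d30:-→d31:-→d32:H3 -> H3
  lookup 130.32.68.234: bits 100000100010 walk d0:H0→d1:-→d2:-→d3:-→d4:-→d5:-→d6:-→d7:-→d8:-→d9:-→d10:-→d11:-→d12:H4 -> H4
  del 202.57.230.202/32 (clear depth 32)
  del 202.48.0.0/12 (clear depth 12)
  + 88.102.250.0/24 (H4) depth=24
  lookup 130.32.28.231: bits 100000100010 walk d0:H0→d1:-→d2:-→d3:-→d4:-→d5:-→d6:-→d7:-→d8:-→d9:-→d10:-→d11:-→d12:H4 -> H4
  lookup 88.96.0.28: bits 0101100001100 walk d0:H0→d1:-→d2:-→d3:-→d4:-→d5:-→d6:-→d7:-→d8:-→d9:-→d10:-→d11:-→d12:H2→d13:- -> H2

== LOOKUPS ==
["H3","H4","H4","H2"]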